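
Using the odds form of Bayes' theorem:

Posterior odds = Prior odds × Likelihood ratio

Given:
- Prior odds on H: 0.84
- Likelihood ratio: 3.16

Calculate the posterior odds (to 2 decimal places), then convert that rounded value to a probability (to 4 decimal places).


Step 1: Calculate posterior odds
Posterior odds = Prior odds × LR
               = 0.84 × 3.16
               = 2.65

Step 2: Convert to probability
P(H|E) = Posterior odds / (1 + Posterior odds)
       = 2.65 / (1 + 2.65)
       = 2.65 / 3.65
       = 0.7260

The evidence increased P(H) from 0.4565 to 0.7260.


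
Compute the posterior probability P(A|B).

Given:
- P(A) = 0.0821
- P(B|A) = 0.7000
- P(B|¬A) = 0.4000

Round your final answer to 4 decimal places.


Bayes' theorem: P(A|B) = P(B|A) × P(A) / P(B)

Step 1: Calculate P(B) using law of total probability
P(B) = P(B|A)P(A) + P(B|¬A)P(¬A)
     = 0.7000 × 0.0821 + 0.4000 × 0.9179
     = 0.05747000 + 0.36716000
     = 0.42463000

Step 2: Apply Bayes' theorem
P(A|B) = P(B|A) × P(A) / P(B)
       = 0.05747000 / 0.42463000
       = 0.1353


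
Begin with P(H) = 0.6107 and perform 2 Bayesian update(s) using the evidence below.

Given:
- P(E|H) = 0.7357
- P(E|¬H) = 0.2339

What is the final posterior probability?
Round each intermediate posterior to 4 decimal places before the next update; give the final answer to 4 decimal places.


Sequential Bayesian updating:

Initial prior: P(H) = 0.6107

Update 1:
  P(E) = 0.7357 × 0.6107 + 0.2339 × 0.3893 = 0.44929199 + 0.09105727 = 0.54034926
  P(H|E) = 0.44929199 / 0.54034926 = 0.8315

Update 2:
  P(E) = 0.7357 × 0.8315 + 0.2339 × 0.1685 = 0.61173455 + 0.03941215 = 0.65114670
  P(H|E) = 0.61173455 / 0.65114670 = 0.9395

Final posterior: 0.9395


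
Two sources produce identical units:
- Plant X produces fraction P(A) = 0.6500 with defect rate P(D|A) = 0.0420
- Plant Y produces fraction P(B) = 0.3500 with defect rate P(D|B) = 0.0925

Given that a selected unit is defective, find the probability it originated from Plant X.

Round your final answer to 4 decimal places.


Let A = from Plant X, D = defective

Given:
- P(A) = 0.6500, P(B) = 0.3500
- P(D|A) = 0.0420, P(D|B) = 0.0925

Step 1: Find P(D)
P(D) = P(D|A)P(A) + P(D|B)P(B)
     = 0.0420 × 0.6500 + 0.0925 × 0.3500
     = 0.02730000 + 0.03237500
     = 0.05967500

Step 2: Apply Bayes' theorem
P(A|D) = P(D|A)P(A) / P(D)
       = 0.02730000 / 0.05967500
       = 0.4575


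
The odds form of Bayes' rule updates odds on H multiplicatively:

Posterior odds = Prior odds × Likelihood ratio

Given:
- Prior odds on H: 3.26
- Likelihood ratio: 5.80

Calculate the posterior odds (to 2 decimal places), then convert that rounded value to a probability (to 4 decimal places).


Step 1: Calculate posterior odds
Posterior odds = Prior odds × LR
               = 3.26 × 5.80
               = 18.91

Step 2: Convert to probability
P(H|E) = Posterior odds / (1 + Posterior odds)
       = 18.91 / (1 + 18.91)
       = 18.91 / 19.91
       = 0.9498

The evidence increased P(H) from 0.7653 to 0.9498.


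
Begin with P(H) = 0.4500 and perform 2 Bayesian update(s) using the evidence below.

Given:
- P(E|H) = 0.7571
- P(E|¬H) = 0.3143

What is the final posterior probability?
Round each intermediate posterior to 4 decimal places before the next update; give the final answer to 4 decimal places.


Sequential Bayesian updating:

Initial prior: P(H) = 0.4500

Update 1:
  P(E) = 0.7571 × 0.4500 + 0.3143 × 0.5500 = 0.34069500 + 0.17286500 = 0.51356000
  P(H|E) = 0.34069500 / 0.51356000 = 0.6634

Update 2:
  P(E) = 0.7571 × 0.6634 + 0.3143 × 0.3366 = 0.50226014 + 0.10579338 = 0.60805352
  P(H|E) = 0.50226014 / 0.60805352 = 0.8260

Final posterior: 0.8260


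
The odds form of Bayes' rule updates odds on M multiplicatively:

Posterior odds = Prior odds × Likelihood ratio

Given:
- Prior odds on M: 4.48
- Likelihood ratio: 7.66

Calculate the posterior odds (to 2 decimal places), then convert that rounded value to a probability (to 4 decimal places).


Step 1: Calculate posterior odds
Posterior odds = Prior odds × LR
               = 4.48 × 7.66
               = 34.32

Step 2: Convert to probability
P(M|E) = Posterior odds / (1 + Posterior odds)
       = 34.32 / (1 + 34.32)
       = 34.32 / 35.32
       = 0.9717

The evidence increased P(M) from 0.8175 to 0.9717.


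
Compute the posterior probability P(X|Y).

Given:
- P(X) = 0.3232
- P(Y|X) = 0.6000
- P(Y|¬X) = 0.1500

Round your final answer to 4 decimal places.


Bayes' theorem: P(X|Y) = P(Y|X) × P(X) / P(Y)

Step 1: Calculate P(Y) using law of total probability
P(Y) = P(Y|X)P(X) + P(Y|¬X)P(¬X)
     = 0.6000 × 0.3232 + 0.1500 × 0.6768
     = 0.19392000 + 0.10152000
     = 0.29544000

Step 2: Apply Bayes' theorem
P(X|Y) = P(Y|X) × P(X) / P(Y)
       = 0.19392000 / 0.29544000
       = 0.6564


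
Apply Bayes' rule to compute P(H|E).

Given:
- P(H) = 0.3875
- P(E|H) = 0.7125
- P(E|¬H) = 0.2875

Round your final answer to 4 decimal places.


Bayes' theorem: P(H|E) = P(E|H) × P(H) / P(E)

Step 1: Calculate P(E) using law of total probability
P(E) = P(E|H)P(H) + P(E|¬H)P(¬H)
     = 0.7125 × 0.3875 + 0.2875 × 0.6125
     = 0.27609375 + 0.17609375
     = 0.45218750

Step 2: Apply Bayes' theorem
P(H|E) = P(E|H) × P(H) / P(E)
       = 0.27609375 / 0.45218750
       = 0.6106


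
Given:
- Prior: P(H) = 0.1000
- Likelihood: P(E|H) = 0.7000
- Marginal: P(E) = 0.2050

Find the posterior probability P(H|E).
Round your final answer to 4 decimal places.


Using Bayes' theorem:

P(H|E) = P(E|H) × P(H) / P(E)
       = 0.7000 × 0.1000 / 0.2050
       = 0.07000000 / 0.2050
       = 0.3415

The evidence strengthens our belief in H.
Prior: 0.1000 → Posterior: 0.3415


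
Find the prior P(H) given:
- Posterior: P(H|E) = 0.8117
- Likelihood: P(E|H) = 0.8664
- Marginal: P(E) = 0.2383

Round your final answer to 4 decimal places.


From Bayes' theorem: P(H|E) = P(E|H) × P(H) / P(E)

Rearranging for P(H):
P(H) = P(H|E) × P(E) / P(E|H)
     = 0.8117 × 0.2383 / 0.8664
     = 0.19342811 / 0.8664
     = 0.2233


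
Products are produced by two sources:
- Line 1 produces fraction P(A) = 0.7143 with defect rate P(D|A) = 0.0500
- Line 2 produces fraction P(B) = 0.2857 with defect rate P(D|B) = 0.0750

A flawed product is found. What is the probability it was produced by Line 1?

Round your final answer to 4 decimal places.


Let A = from Line 1, D = flawed

Given:
- P(A) = 0.7143, P(B) = 0.2857
- P(D|A) = 0.0500, P(D|B) = 0.0750

Step 1: Find P(D)
P(D) = P(D|A)P(A) + P(D|B)P(B)
     = 0.0500 × 0.7143 + 0.0750 × 0.2857
     = 0.03571500 + 0.02142750
     = 0.05714250

Step 2: Apply Bayes' theorem
P(A|D) = P(D|A)P(A) / P(D)
       = 0.03571500 / 0.05714250
       = 0.6250


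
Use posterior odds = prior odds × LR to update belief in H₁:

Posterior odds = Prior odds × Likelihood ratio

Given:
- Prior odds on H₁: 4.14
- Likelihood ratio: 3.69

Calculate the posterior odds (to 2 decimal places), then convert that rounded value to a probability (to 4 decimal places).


Step 1: Calculate posterior odds
Posterior odds = Prior odds × LR
               = 4.14 × 3.69
               = 15.28

Step 2: Convert to probability
P(H₁|E) = Posterior odds / (1 + Posterior odds)
       = 15.28 / (1 + 15.28)
       = 15.28 / 16.28
       = 0.9386

The evidence increased P(H₁) from 0.8054 to 0.9386.


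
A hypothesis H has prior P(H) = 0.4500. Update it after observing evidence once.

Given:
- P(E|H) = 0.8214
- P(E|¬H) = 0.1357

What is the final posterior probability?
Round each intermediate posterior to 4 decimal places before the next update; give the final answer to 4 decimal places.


Sequential Bayesian updating:

Initial prior: P(H) = 0.4500

Update 1:
  P(E) = 0.8214 × 0.4500 + 0.1357 × 0.5500 = 0.36963000 + 0.07463500 = 0.44426500
  P(H|E) = 0.36963000 / 0.44426500 = 0.8320

Final posterior: 0.8320


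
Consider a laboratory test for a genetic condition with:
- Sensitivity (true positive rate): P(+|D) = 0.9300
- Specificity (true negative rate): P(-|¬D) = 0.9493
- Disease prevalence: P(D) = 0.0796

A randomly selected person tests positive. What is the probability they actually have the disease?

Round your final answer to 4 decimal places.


Let D = has disease, + = positive test

Given:
- P(D) = 0.0796 (prevalence)
- P(+|D) = 0.9300 (sensitivity)
- P(-|¬D) = 0.9493 (specificity)
- P(+|¬D) = 0.0507 (false positive rate = 1 - specificity)

Step 1: Find P(+)
P(+) = P(+|D)P(D) + P(+|¬D)P(¬D)
     = 0.9300 × 0.0796 + 0.0507 × 0.9204
     = 0.07402800 + 0.04666428
     = 0.12069228

Step 2: Apply Bayes' theorem for P(D|+)
P(D|+) = P(+|D)P(D) / P(+)
       = 0.07402800 / 0.12069228
       = 0.6134


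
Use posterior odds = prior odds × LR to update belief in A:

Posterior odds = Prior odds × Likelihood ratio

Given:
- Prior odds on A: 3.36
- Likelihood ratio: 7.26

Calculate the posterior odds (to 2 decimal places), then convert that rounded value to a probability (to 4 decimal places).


Step 1: Calculate posterior odds
Posterior odds = Prior odds × LR
               = 3.36 × 7.26
               = 24.39

Step 2: Convert to probability
P(A|E) = Posterior odds / (1 + Posterior odds)
       = 24.39 / (1 + 24.39)
       = 24.39 / 25.39
       = 0.9606

The evidence increased P(A) from 0.7706 to 0.9606.


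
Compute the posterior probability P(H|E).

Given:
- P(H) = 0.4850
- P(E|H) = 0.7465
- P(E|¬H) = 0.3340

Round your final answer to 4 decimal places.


Bayes' theorem: P(H|E) = P(E|H) × P(H) / P(E)

Step 1: Calculate P(E) using law of total probability
P(E) = P(E|H)P(H) + P(E|¬H)P(¬H)
     = 0.7465 × 0.4850 + 0.3340 × 0.5150
     = 0.36205250 + 0.17201000
     = 0.53406250

Step 2: Apply Bayes' theorem
P(H|E) = P(E|H) × P(H) / P(E)
       = 0.36205250 / 0.53406250
       = 0.6779


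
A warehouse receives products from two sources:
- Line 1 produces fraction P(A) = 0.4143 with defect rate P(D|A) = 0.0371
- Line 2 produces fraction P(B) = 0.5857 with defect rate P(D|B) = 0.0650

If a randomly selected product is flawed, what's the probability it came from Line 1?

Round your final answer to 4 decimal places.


Let A = from Line 1, D = flawed

Given:
- P(A) = 0.4143, P(B) = 0.5857
- P(D|A) = 0.0371, P(D|B) = 0.0650

Step 1: Find P(D)
P(D) = P(D|A)P(A) + P(D|B)P(B)
     = 0.0371 × 0.4143 + 0.0650 × 0.5857
     = 0.01537053 + 0.03807050
     = 0.05344103

Step 2: Apply Bayes' theorem
P(A|D) = P(D|A)P(A) / P(D)
       = 0.01537053 / 0.05344103
       = 0.2876


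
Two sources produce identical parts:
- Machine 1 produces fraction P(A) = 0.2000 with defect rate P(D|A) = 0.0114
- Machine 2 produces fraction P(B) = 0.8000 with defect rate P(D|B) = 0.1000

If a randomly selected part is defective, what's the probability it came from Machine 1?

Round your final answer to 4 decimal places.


Let A = from Machine 1, D = defective

Given:
- P(A) = 0.2000, P(B) = 0.8000
- P(D|A) = 0.0114, P(D|B) = 0.1000

Step 1: Find P(D)
P(D) = P(D|A)P(A) + P(D|B)P(B)
     = 0.0114 × 0.2000 + 0.1000 × 0.8000
     = 0.00228000 + 0.08000000
     = 0.08228000

Step 2: Apply Bayes' theorem
P(A|D) = P(D|A)P(A) / P(D)
       = 0.00228000 / 0.08228000
       = 0.0277


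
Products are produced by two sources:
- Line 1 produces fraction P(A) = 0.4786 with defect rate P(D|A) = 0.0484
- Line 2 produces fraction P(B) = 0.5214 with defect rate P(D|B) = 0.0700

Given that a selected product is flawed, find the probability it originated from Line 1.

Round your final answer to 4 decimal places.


Let A = from Line 1, D = flawed

Given:
- P(A) = 0.4786, P(B) = 0.5214
- P(D|A) = 0.0484, P(D|B) = 0.0700

Step 1: Find P(D)
P(D) = P(D|A)P(A) + P(D|B)P(B)
     = 0.0484 × 0.4786 + 0.0700 × 0.5214
     = 0.02316424 + 0.03649800
     = 0.05966224

Step 2: Apply Bayes' theorem
P(A|D) = P(D|A)P(A) / P(D)
       = 0.02316424 / 0.05966224
       = 0.3883


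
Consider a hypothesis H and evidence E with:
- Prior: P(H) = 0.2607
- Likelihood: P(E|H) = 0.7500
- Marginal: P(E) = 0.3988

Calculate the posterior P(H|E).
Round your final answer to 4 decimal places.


Using Bayes' theorem:

P(H|E) = P(E|H) × P(H) / P(E)
       = 0.7500 × 0.2607 / 0.3988
       = 0.19552500 / 0.3988
       = 0.4903

The evidence strengthens our belief in H.
Prior: 0.2607 → Posterior: 0.4903


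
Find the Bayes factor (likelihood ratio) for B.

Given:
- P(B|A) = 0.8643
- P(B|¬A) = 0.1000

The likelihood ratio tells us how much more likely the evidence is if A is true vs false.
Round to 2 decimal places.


Likelihood Ratio (LR) = P(B|A) / P(B|¬A)

LR = 0.8643 / 0.1000
   = 8.64

The evidence is 8.64 times more likely if A is true than if A is false.
Because LR exceeds 1, B is evidence for A.


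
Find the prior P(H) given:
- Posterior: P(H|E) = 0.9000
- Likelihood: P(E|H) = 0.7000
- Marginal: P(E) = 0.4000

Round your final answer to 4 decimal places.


From Bayes' theorem: P(H|E) = P(E|H) × P(H) / P(E)

Rearranging for P(H):
P(H) = P(H|E) × P(E) / P(E|H)
     = 0.9000 × 0.4000 / 0.7000
     = 0.36000000 / 0.7000
     = 0.5143


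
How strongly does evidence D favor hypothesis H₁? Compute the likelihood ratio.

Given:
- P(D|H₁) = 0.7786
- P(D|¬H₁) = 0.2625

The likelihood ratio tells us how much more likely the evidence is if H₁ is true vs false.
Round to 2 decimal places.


Likelihood Ratio (LR) = P(D|H₁) / P(D|¬H₁)

LR = 0.7786 / 0.2625
   = 2.97

The evidence is 2.97 times more likely if H₁ is true than if H₁ is false.
Because LR exceeds 1, D is evidence for H₁.


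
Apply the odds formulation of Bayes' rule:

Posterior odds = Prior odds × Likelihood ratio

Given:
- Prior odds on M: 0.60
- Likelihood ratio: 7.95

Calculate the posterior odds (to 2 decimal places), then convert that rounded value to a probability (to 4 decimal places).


Step 1: Calculate posterior odds
Posterior odds = Prior odds × LR
               = 0.60 × 7.95
               = 4.77

Step 2: Convert to probability
P(M|E) = Posterior odds / (1 + Posterior odds)
       = 4.77 / (1 + 4.77)
       = 4.77 / 5.77
       = 0.8267

The evidence increased P(M) from 0.3750 to 0.8267.


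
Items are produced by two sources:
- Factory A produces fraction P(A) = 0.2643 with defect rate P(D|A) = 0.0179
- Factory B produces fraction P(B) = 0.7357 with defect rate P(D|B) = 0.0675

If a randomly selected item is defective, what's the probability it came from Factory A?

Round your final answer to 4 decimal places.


Let A = from Factory A, D = defective

Given:
- P(A) = 0.2643, P(B) = 0.7357
- P(D|A) = 0.0179, P(D|B) = 0.0675

Step 1: Find P(D)
P(D) = P(D|A)P(A) + P(D|B)P(B)
     = 0.0179 × 0.2643 + 0.0675 × 0.7357
     = 0.00473097 + 0.04965975
     = 0.05439072

Step 2: Apply Bayes' theorem
P(A|D) = P(D|A)P(A) / P(D)
       = 0.00473097 / 0.05439072
       = 0.0870


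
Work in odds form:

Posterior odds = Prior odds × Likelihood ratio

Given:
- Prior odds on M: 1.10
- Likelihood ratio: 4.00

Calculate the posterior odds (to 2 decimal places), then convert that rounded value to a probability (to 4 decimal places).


Step 1: Calculate posterior odds
Posterior odds = Prior odds × LR
               = 1.10 × 4.00
               = 4.40

Step 2: Convert to probability
P(M|E) = Posterior odds / (1 + Posterior odds)
       = 4.40 / (1 + 4.40)
       = 4.40 / 5.40
       = 0.8148

The evidence increased P(M) from 0.5238 to 0.8148.


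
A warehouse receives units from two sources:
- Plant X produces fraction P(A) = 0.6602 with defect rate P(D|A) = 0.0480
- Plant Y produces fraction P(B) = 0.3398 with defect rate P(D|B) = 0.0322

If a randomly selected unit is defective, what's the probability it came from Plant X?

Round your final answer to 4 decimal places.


Let A = from Plant X, D = defective

Given:
- P(A) = 0.6602, P(B) = 0.3398
- P(D|A) = 0.0480, P(D|B) = 0.0322

Step 1: Find P(D)
P(D) = P(D|A)P(A) + P(D|B)P(B)
     = 0.0480 × 0.6602 + 0.0322 × 0.3398
     = 0.03168960 + 0.01094156
     = 0.04263116

Step 2: Apply Bayes' theorem
P(A|D) = P(D|A)P(A) / P(D)
       = 0.03168960 / 0.04263116
       = 0.7433


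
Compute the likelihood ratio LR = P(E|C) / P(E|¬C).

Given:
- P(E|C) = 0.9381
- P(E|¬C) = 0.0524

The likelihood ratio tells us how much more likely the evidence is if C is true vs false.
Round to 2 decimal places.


Likelihood Ratio (LR) = P(E|C) / P(E|¬C)

LR = 0.9381 / 0.0524
   = 17.90

The evidence is 17.90 times more likely if C is true than if C is false.
Since LR > 1, the evidence supports C over ¬C.


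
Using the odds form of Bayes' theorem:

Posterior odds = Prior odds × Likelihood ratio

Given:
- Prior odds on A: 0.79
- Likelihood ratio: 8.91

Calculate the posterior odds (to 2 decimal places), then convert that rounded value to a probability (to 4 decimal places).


Step 1: Calculate posterior odds
Posterior odds = Prior odds × LR
               = 0.79 × 8.91
               = 7.04

Step 2: Convert to probability
P(A|E) = Posterior odds / (1 + Posterior odds)
       = 7.04 / (1 + 7.04)
       = 7.04 / 8.04
       = 0.8756

The evidence increased P(A) from 0.4413 to 0.8756.


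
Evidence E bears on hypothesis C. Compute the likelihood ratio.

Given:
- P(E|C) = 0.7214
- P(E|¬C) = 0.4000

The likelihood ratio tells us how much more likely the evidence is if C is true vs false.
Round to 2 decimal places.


Likelihood Ratio (LR) = P(E|C) / P(E|¬C)

LR = 0.7214 / 0.4000
   = 1.80

The evidence is 1.80 times more likely if C is true than if C is false.
LR > 1, so observing E raises the odds in favor of C.


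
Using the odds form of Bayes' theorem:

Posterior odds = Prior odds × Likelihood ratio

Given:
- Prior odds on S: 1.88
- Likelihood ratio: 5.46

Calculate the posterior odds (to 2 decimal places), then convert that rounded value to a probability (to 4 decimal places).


Step 1: Calculate posterior odds
Posterior odds = Prior odds × LR
               = 1.88 × 5.46
               = 10.26

Step 2: Convert to probability
P(S|E) = Posterior odds / (1 + Posterior odds)
       = 10.26 / (1 + 10.26)
       = 10.26 / 11.26
       = 0.9112

The evidence increased P(S) from 0.6528 to 0.9112.


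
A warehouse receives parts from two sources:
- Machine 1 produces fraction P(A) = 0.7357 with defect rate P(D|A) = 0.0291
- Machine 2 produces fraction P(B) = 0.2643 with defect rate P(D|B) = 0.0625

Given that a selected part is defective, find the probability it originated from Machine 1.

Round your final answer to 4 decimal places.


Let A = from Machine 1, D = defective

Given:
- P(A) = 0.7357, P(B) = 0.2643
- P(D|A) = 0.0291, P(D|B) = 0.0625

Step 1: Find P(D)
P(D) = P(D|A)P(A) + P(D|B)P(B)
     = 0.0291 × 0.7357 + 0.0625 × 0.2643
     = 0.02140887 + 0.01651875
     = 0.03792762

Step 2: Apply Bayes' theorem
P(A|D) = P(D|A)P(A) / P(D)
       = 0.02140887 / 0.03792762
       = 0.5645


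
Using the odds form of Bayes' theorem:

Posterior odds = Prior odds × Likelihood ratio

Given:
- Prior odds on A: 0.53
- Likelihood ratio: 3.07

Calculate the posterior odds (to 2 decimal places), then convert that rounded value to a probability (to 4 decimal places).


Step 1: Calculate posterior odds
Posterior odds = Prior odds × LR
               = 0.53 × 3.07
               = 1.63

Step 2: Convert to probability
P(A|E) = Posterior odds / (1 + Posterior odds)
       = 1.63 / (1 + 1.63)
       = 1.63 / 2.63
       = 0.6198

The evidence increased P(A) from 0.3464 to 0.6198.


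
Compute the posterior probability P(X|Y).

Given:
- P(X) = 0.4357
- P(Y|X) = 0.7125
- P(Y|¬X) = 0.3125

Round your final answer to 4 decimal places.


Bayes' theorem: P(X|Y) = P(Y|X) × P(X) / P(Y)

Step 1: Calculate P(Y) using law of total probability
P(Y) = P(Y|X)P(X) + P(Y|¬X)P(¬X)
     = 0.7125 × 0.4357 + 0.3125 × 0.5643
     = 0.31043625 + 0.17634375
     = 0.48678000

Step 2: Apply Bayes' theorem
P(X|Y) = P(Y|X) × P(X) / P(Y)
       = 0.31043625 / 0.48678000
       = 0.6377


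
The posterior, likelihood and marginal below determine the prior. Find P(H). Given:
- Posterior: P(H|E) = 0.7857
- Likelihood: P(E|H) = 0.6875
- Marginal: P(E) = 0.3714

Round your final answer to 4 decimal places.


From Bayes' theorem: P(H|E) = P(E|H) × P(H) / P(E)

Rearranging for P(H):
P(H) = P(H|E) × P(E) / P(E|H)
     = 0.7857 × 0.3714 / 0.6875
     = 0.29180898 / 0.6875
     = 0.4244


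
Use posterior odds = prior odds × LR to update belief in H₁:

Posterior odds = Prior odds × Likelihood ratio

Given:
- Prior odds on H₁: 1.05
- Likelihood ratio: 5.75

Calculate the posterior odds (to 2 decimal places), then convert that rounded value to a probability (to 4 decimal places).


Step 1: Calculate posterior odds
Posterior odds = Prior odds × LR
               = 1.05 × 5.75
               = 6.04

Step 2: Convert to probability
P(H₁|E) = Posterior odds / (1 + Posterior odds)
       = 6.04 / (1 + 6.04)
       = 6.04 / 7.04
       = 0.8580

The evidence increased P(H₁) from 0.5122 to 0.8580.


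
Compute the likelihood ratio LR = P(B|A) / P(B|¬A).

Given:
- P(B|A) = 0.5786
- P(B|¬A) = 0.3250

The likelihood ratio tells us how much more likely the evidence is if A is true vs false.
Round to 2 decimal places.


Likelihood Ratio (LR) = P(B|A) / P(B|¬A)

LR = 0.5786 / 0.3250
   = 1.78

The evidence is 1.78 times more likely if A is true than if A is false.
Since LR > 1, the evidence supports A over ¬A.


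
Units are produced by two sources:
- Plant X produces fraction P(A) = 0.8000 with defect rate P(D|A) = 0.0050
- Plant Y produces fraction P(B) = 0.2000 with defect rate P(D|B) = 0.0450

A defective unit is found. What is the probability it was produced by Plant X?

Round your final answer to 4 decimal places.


Let A = from Plant X, D = defective

Given:
- P(A) = 0.8000, P(B) = 0.2000
- P(D|A) = 0.0050, P(D|B) = 0.0450

Step 1: Find P(D)
P(D) = P(D|A)P(A) + P(D|B)P(B)
     = 0.0050 × 0.8000 + 0.0450 × 0.2000
     = 0.00400000 + 0.00900000
     = 0.01300000

Step 2: Apply Bayes' theorem
P(A|D) = P(D|A)P(A) / P(D)
       = 0.00400000 / 0.01300000
       = 0.3077


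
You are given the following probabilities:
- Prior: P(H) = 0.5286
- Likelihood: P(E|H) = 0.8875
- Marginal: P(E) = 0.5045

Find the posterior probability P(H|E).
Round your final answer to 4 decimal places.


Using Bayes' theorem:

P(H|E) = P(E|H) × P(H) / P(E)
       = 0.8875 × 0.5286 / 0.5045
       = 0.46913250 / 0.5045
       = 0.9299

The evidence strengthens our belief in H.
Prior: 0.5286 → Posterior: 0.9299


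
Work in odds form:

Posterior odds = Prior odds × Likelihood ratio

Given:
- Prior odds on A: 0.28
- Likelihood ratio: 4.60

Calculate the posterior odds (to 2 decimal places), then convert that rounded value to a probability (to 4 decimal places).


Step 1: Calculate posterior odds
Posterior odds = Prior odds × LR
               = 0.28 × 4.60
               = 1.29

Step 2: Convert to probability
P(A|E) = Posterior odds / (1 + Posterior odds)
       = 1.29 / (1 + 1.29)
       = 1.29 / 2.29
       = 0.5633

The evidence increased P(A) from 0.2188 to 0.5633.


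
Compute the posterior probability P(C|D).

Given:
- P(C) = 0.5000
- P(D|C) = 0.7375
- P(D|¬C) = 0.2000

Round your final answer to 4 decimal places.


Bayes' theorem: P(C|D) = P(D|C) × P(C) / P(D)

Step 1: Calculate P(D) using law of total probability
P(D) = P(D|C)P(C) + P(D|¬C)P(¬C)
     = 0.7375 × 0.5000 + 0.2000 × 0.5000
     = 0.36875000 + 0.10000000
     = 0.46875000

Step 2: Apply Bayes' theorem
P(C|D) = P(D|C) × P(C) / P(D)
       = 0.36875000 / 0.46875000
       = 0.7867


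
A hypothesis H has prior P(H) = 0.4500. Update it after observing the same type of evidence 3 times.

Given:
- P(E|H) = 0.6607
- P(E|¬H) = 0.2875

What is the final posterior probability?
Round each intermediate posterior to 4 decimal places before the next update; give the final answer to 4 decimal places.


Sequential Bayesian updating:

Initial prior: P(H) = 0.4500

Update 1:
  P(E) = 0.6607 × 0.4500 + 0.2875 × 0.5500 = 0.29731500 + 0.15812500 = 0.45544000
  P(H|E) = 0.29731500 / 0.45544000 = 0.6528

Update 2:
  P(E) = 0.6607 × 0.6528 + 0.2875 × 0.3472 = 0.43130496 + 0.09982000 = 0.53112496
  P(H|E) = 0.43130496 / 0.53112496 = 0.8121

Update 3:
  P(E) = 0.6607 × 0.8121 + 0.2875 × 0.1879 = 0.53655447 + 0.05402125 = 0.59057572
  P(H|E) = 0.53655447 / 0.59057572 = 0.9085

Final posterior: 0.9085


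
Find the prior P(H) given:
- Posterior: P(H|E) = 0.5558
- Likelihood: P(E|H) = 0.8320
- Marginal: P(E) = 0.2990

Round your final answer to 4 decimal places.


From Bayes' theorem: P(H|E) = P(E|H) × P(H) / P(E)

Rearranging for P(H):
P(H) = P(H|E) × P(E) / P(E|H)
     = 0.5558 × 0.2990 / 0.8320
     = 0.16618420 / 0.8320
     = 0.1997


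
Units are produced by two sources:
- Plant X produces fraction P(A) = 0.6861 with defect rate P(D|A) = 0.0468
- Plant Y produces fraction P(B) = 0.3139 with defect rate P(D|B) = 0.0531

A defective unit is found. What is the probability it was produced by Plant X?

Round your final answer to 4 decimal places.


Let A = from Plant X, D = defective

Given:
- P(A) = 0.6861, P(B) = 0.3139
- P(D|A) = 0.0468, P(D|B) = 0.0531

Step 1: Find P(D)
P(D) = P(D|A)P(A) + P(D|B)P(B)
     = 0.0468 × 0.6861 + 0.0531 × 0.3139
     = 0.03210948 + 0.01666809
     = 0.04877757

Step 2: Apply Bayes' theorem
P(A|D) = P(D|A)P(A) / P(D)
       = 0.03210948 / 0.04877757
       = 0.6583


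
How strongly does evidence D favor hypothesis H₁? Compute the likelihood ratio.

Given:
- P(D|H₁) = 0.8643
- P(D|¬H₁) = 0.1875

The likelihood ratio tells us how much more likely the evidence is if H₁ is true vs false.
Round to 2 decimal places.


Likelihood Ratio (LR) = P(D|H₁) / P(D|¬H₁)

LR = 0.8643 / 0.1875
   = 4.61

The evidence is 4.61 times more likely if H₁ is true than if H₁ is false.
Since LR > 1, the evidence supports H₁ over ¬H₁.


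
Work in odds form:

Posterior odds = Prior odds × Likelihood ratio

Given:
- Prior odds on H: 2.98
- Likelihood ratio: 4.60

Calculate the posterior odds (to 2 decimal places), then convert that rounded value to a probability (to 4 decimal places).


Step 1: Calculate posterior odds
Posterior odds = Prior odds × LR
               = 2.98 × 4.60
               = 13.71

Step 2: Convert to probability
P(H|E) = Posterior odds / (1 + Posterior odds)
       = 13.71 / (1 + 13.71)
       = 13.71 / 14.71
       = 0.9320

The evidence increased P(H) from 0.7487 to 0.9320.


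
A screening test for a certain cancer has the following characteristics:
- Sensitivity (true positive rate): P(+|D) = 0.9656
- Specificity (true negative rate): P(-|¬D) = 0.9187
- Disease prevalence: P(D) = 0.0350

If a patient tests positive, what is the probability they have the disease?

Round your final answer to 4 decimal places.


Let D = has disease, + = positive test

Given:
- P(D) = 0.0350 (prevalence)
- P(+|D) = 0.9656 (sensitivity)
- P(-|¬D) = 0.9187 (specificity)
- P(+|¬D) = 0.0813 (false positive rate = 1 - specificity)

Step 1: Find P(+)
P(+) = P(+|D)P(D) + P(+|¬D)P(¬D)
     = 0.9656 × 0.0350 + 0.0813 × 0.9650
     = 0.03379600 + 0.07845450
     = 0.11225050

Step 2: Apply Bayes' theorem for P(D|+)
P(D|+) = P(+|D)P(D) / P(+)
       = 0.03379600 / 0.11225050
       = 0.3011


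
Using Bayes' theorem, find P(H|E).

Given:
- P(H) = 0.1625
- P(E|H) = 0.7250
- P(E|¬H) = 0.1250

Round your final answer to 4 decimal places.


Bayes' theorem: P(H|E) = P(E|H) × P(H) / P(E)

Step 1: Calculate P(E) using law of total probability
P(E) = P(E|H)P(H) + P(E|¬H)P(¬H)
     = 0.7250 × 0.1625 + 0.1250 × 0.8375
     = 0.11781250 + 0.10468750
     = 0.22250000

Step 2: Apply Bayes' theorem
P(H|E) = P(E|H) × P(H) / P(E)
       = 0.11781250 / 0.22250000
       = 0.5295


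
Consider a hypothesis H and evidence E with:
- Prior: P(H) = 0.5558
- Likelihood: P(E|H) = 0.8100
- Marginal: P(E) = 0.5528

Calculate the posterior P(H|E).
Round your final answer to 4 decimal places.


Using Bayes' theorem:

P(H|E) = P(E|H) × P(H) / P(E)
       = 0.8100 × 0.5558 / 0.5528
       = 0.45019800 / 0.5528
       = 0.8144

The evidence strengthens our belief in H.
Prior: 0.5558 → Posterior: 0.8144


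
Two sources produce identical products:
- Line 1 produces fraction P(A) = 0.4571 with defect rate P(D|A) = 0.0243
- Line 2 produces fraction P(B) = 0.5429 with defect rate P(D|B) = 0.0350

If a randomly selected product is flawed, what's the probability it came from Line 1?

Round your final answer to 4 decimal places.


Let A = from Line 1, D = flawed

Given:
- P(A) = 0.4571, P(B) = 0.5429
- P(D|A) = 0.0243, P(D|B) = 0.0350

Step 1: Find P(D)
P(D) = P(D|A)P(A) + P(D|B)P(B)
     = 0.0243 × 0.4571 + 0.0350 × 0.5429
     = 0.01110753 + 0.01900150
     = 0.03010903

Step 2: Apply Bayes' theorem
P(A|D) = P(D|A)P(A) / P(D)
       = 0.01110753 / 0.03010903
       = 0.3689


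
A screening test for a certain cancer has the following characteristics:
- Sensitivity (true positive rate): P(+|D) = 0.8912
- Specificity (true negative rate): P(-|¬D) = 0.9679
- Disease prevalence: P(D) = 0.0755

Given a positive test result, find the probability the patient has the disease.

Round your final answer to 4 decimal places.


Let D = has disease, + = positive test

Given:
- P(D) = 0.0755 (prevalence)
- P(+|D) = 0.8912 (sensitivity)
- P(-|¬D) = 0.9679 (specificity)
- P(+|¬D) = 0.0321 (false positive rate = 1 - specificity)

Step 1: Find P(+)
P(+) = P(+|D)P(D) + P(+|¬D)P(¬D)
     = 0.8912 × 0.0755 + 0.0321 × 0.9245
     = 0.06728560 + 0.02967645
     = 0.09696205

Step 2: Apply Bayes' theorem for P(D|+)
P(D|+) = P(+|D)P(D) / P(+)
       = 0.06728560 / 0.09696205
       = 0.6939


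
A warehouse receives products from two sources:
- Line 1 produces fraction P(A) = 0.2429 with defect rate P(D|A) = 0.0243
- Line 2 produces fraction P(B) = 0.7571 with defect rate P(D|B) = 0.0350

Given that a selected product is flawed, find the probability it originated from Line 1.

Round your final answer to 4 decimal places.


Let A = from Line 1, D = flawed

Given:
- P(A) = 0.2429, P(B) = 0.7571
- P(D|A) = 0.0243, P(D|B) = 0.0350

Step 1: Find P(D)
P(D) = P(D|A)P(A) + P(D|B)P(B)
     = 0.0243 × 0.2429 + 0.0350 × 0.7571
     = 0.00590247 + 0.02649850
     = 0.03240097

Step 2: Apply Bayes' theorem
P(A|D) = P(D|A)P(A) / P(D)
       = 0.00590247 / 0.03240097
       = 0.1822


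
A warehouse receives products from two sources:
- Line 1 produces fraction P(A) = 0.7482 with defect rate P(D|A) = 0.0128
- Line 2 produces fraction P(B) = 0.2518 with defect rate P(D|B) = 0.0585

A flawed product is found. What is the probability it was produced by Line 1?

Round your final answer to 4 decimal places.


Let A = from Line 1, D = flawed

Given:
- P(A) = 0.7482, P(B) = 0.2518
- P(D|A) = 0.0128, P(D|B) = 0.0585

Step 1: Find P(D)
P(D) = P(D|A)P(A) + P(D|B)P(B)
     = 0.0128 × 0.7482 + 0.0585 × 0.2518
     = 0.00957696 + 0.01473030
     = 0.02430726

Step 2: Apply Bayes' theorem
P(A|D) = P(D|A)P(A) / P(D)
       = 0.00957696 / 0.02430726
       = 0.3940


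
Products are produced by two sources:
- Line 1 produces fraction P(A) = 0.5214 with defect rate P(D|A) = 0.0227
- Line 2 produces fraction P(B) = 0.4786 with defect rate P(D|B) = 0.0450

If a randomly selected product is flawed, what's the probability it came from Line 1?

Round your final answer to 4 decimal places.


Let A = from Line 1, D = flawed

Given:
- P(A) = 0.5214, P(B) = 0.4786
- P(D|A) = 0.0227, P(D|B) = 0.0450

Step 1: Find P(D)
P(D) = P(D|A)P(A) + P(D|B)P(B)
     = 0.0227 × 0.5214 + 0.0450 × 0.4786
     = 0.01183578 + 0.02153700
     = 0.03337278

Step 2: Apply Bayes' theorem
P(A|D) = P(D|A)P(A) / P(D)
       = 0.01183578 / 0.03337278
       = 0.3547


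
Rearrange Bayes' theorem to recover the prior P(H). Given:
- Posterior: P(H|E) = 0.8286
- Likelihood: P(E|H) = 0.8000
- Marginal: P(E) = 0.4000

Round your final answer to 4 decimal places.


From Bayes' theorem: P(H|E) = P(E|H) × P(H) / P(E)

Rearranging for P(H):
P(H) = P(H|E) × P(E) / P(E|H)
     = 0.8286 × 0.4000 / 0.8000
     = 0.33144000 / 0.8000
     = 0.4143


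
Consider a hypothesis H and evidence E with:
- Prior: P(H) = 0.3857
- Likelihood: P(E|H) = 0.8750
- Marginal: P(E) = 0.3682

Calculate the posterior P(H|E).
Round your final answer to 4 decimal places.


Using Bayes' theorem:

P(H|E) = P(E|H) × P(H) / P(E)
       = 0.8750 × 0.3857 / 0.3682
       = 0.33748750 / 0.3682
       = 0.9166

The evidence strengthens our belief in H.
Prior: 0.3857 → Posterior: 0.9166


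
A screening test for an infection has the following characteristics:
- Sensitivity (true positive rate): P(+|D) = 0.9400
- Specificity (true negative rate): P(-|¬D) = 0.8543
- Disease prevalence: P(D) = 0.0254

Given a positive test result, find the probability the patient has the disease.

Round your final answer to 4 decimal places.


Let D = has disease, + = positive test

Given:
- P(D) = 0.0254 (prevalence)
- P(+|D) = 0.9400 (sensitivity)
- P(-|¬D) = 0.8543 (specificity)
- P(+|¬D) = 0.1457 (false positive rate = 1 - specificity)

Step 1: Find P(+)
P(+) = P(+|D)P(D) + P(+|¬D)P(¬D)
     = 0.9400 × 0.0254 + 0.1457 × 0.9746
     = 0.02387600 + 0.14199922
     = 0.16587522

Step 2: Apply Bayes' theorem for P(D|+)
P(D|+) = P(+|D)P(D) / P(+)
       = 0.02387600 / 0.16587522
       = 0.1439


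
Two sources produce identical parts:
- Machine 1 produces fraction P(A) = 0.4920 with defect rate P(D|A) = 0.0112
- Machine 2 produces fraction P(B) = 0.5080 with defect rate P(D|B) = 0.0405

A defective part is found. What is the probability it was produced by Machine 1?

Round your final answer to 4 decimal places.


Let A = from Machine 1, D = defective

Given:
- P(A) = 0.4920, P(B) = 0.5080
- P(D|A) = 0.0112, P(D|B) = 0.0405

Step 1: Find P(D)
P(D) = P(D|A)P(A) + P(D|B)P(B)
     = 0.0112 × 0.4920 + 0.0405 × 0.5080
     = 0.00551040 + 0.02057400
     = 0.02608440

Step 2: Apply Bayes' theorem
P(A|D) = P(D|A)P(A) / P(D)
       = 0.00551040 / 0.02608440
       = 0.2113


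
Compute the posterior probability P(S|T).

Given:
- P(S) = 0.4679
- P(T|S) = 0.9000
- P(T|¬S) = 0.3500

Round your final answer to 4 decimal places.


Bayes' theorem: P(S|T) = P(T|S) × P(S) / P(T)

Step 1: Calculate P(T) using law of total probability
P(T) = P(T|S)P(S) + P(T|¬S)P(¬S)
     = 0.9000 × 0.4679 + 0.3500 × 0.5321
     = 0.42111000 + 0.18623500
     = 0.60734500

Step 2: Apply Bayes' theorem
P(S|T) = P(T|S) × P(S) / P(T)
       = 0.42111000 / 0.60734500
       = 0.6934


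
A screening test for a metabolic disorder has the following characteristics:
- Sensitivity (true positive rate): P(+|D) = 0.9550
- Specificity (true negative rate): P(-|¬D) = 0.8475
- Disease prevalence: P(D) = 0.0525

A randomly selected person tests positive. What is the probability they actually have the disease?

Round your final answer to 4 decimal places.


Let D = has disease, + = positive test

Given:
- P(D) = 0.0525 (prevalence)
- P(+|D) = 0.9550 (sensitivity)
- P(-|¬D) = 0.8475 (specificity)
- P(+|¬D) = 0.1525 (false positive rate = 1 - specificity)

Step 1: Find P(+)
P(+) = P(+|D)P(D) + P(+|¬D)P(¬D)
     = 0.9550 × 0.0525 + 0.1525 × 0.9475
     = 0.05013750 + 0.14449375
     = 0.19463125

Step 2: Apply Bayes' theorem for P(D|+)
P(D|+) = P(+|D)P(D) / P(+)
       = 0.05013750 / 0.19463125
       = 0.2576


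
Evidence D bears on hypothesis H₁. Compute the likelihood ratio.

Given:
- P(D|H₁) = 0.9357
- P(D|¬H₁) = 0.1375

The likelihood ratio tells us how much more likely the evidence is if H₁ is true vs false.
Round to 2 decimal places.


Likelihood Ratio (LR) = P(D|H₁) / P(D|¬H₁)

LR = 0.9357 / 0.1375
   = 6.81

The evidence is 6.81 times more likely if H₁ is true than if H₁ is false.
Because LR exceeds 1, D is evidence for H₁.


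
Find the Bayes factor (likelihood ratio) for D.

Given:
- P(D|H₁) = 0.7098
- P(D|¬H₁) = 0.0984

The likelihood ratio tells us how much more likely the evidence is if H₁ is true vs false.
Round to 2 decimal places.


Likelihood Ratio (LR) = P(D|H₁) / P(D|¬H₁)

LR = 0.7098 / 0.0984
   = 7.21

The evidence is 7.21 times more likely if H₁ is true than if H₁ is false.
LR > 1, so observing D raises the odds in favor of H₁.


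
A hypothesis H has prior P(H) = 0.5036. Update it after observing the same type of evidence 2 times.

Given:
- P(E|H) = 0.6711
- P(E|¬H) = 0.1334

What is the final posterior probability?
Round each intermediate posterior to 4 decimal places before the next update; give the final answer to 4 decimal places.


Sequential Bayesian updating:

Initial prior: P(H) = 0.5036

Update 1:
  P(E) = 0.6711 × 0.5036 + 0.1334 × 0.4964 = 0.33796596 + 0.06621976 = 0.40418572
  P(H|E) = 0.33796596 / 0.40418572 = 0.8362

Update 2:
  P(E) = 0.6711 × 0.8362 + 0.1334 × 0.1638 = 0.56117382 + 0.02185092 = 0.58302474
  P(H|E) = 0.56117382 / 0.58302474 = 0.9625

Final posterior: 0.9625


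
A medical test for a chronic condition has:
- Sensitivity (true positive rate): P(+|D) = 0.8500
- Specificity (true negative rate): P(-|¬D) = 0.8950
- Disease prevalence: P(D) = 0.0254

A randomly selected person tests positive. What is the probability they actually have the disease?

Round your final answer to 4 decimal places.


Let D = has disease, + = positive test

Given:
- P(D) = 0.0254 (prevalence)
- P(+|D) = 0.8500 (sensitivity)
- P(-|¬D) = 0.8950 (specificity)
- P(+|¬D) = 0.1050 (false positive rate = 1 - specificity)

Step 1: Find P(+)
P(+) = P(+|D)P(D) + P(+|¬D)P(¬D)
     = 0.8500 × 0.0254 + 0.1050 × 0.9746
     = 0.02159000 + 0.10233300
     = 0.12392300

Step 2: Apply Bayes' theorem for P(D|+)
P(D|+) = P(+|D)P(D) / P(+)
       = 0.02159000 / 0.12392300
       = 0.1742


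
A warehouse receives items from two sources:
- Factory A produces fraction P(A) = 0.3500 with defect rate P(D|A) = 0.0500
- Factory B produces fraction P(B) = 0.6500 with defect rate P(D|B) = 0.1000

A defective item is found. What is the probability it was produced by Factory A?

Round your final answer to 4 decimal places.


Let A = from Factory A, D = defective

Given:
- P(A) = 0.3500, P(B) = 0.6500
- P(D|A) = 0.0500, P(D|B) = 0.1000

Step 1: Find P(D)
P(D) = P(D|A)P(A) + P(D|B)P(B)
     = 0.0500 × 0.3500 + 0.1000 × 0.6500
     = 0.01750000 + 0.06500000
     = 0.08250000

Step 2: Apply Bayes' theorem
P(A|D) = P(D|A)P(A) / P(D)
       = 0.01750000 / 0.08250000
       = 0.2121


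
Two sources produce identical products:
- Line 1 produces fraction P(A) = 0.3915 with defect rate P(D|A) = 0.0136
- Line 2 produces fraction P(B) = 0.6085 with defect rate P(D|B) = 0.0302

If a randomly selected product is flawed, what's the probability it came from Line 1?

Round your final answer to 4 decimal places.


Let A = from Line 1, D = flawed

Given:
- P(A) = 0.3915, P(B) = 0.6085
- P(D|A) = 0.0136, P(D|B) = 0.0302

Step 1: Find P(D)
P(D) = P(D|A)P(A) + P(D|B)P(B)
     = 0.0136 × 0.3915 + 0.0302 × 0.6085
     = 0.00532440 + 0.01837670
     = 0.02370110

Step 2: Apply Bayes' theorem
P(A|D) = P(D|A)P(A) / P(D)
       = 0.00532440 / 0.02370110
       = 0.2246


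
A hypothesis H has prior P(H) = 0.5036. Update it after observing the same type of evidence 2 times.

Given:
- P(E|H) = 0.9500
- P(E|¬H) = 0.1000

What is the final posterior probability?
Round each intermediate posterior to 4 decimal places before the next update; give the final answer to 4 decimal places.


Sequential Bayesian updating:

Initial prior: P(H) = 0.5036

Update 1:
  P(E) = 0.9500 × 0.5036 + 0.1000 × 0.4964 = 0.47842000 + 0.04964000 = 0.52806000
  P(H|E) = 0.47842000 / 0.52806000 = 0.9060

Update 2:
  P(E) = 0.9500 × 0.9060 + 0.1000 × 0.0940 = 0.86070000 + 0.00940000 = 0.87010000
  P(H|E) = 0.86070000 / 0.87010000 = 0.9892

Final posterior: 0.9892


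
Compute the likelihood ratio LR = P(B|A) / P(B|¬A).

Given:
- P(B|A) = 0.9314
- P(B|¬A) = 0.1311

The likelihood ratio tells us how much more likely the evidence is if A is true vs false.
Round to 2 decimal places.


Likelihood Ratio (LR) = P(B|A) / P(B|¬A)

LR = 0.9314 / 0.1311
   = 7.10

The evidence is 7.10 times more likely if A is true than if A is false.
Because LR exceeds 1, B is evidence for A.
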